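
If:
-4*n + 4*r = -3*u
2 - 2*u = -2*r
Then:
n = 7*u/4 - 1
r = u - 1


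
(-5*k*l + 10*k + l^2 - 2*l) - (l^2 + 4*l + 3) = -5*k*l + 10*k - 6*l - 3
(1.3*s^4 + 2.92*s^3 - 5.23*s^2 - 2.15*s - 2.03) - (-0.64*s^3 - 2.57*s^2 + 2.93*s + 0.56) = 1.3*s^4 + 3.56*s^3 - 2.66*s^2 - 5.08*s - 2.59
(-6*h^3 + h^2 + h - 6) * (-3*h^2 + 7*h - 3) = 18*h^5 - 45*h^4 + 22*h^3 + 22*h^2 - 45*h + 18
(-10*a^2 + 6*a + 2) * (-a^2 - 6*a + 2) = 10*a^4 + 54*a^3 - 58*a^2 + 4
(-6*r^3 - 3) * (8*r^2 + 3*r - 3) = -48*r^5 - 18*r^4 + 18*r^3 - 24*r^2 - 9*r + 9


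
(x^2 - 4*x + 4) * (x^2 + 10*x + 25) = x^4 + 6*x^3 - 11*x^2 - 60*x + 100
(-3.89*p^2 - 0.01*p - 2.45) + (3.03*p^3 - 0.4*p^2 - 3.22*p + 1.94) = 3.03*p^3 - 4.29*p^2 - 3.23*p - 0.51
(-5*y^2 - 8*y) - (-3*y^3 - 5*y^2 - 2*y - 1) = 3*y^3 - 6*y + 1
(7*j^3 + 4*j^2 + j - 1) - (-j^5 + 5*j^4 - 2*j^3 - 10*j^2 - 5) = j^5 - 5*j^4 + 9*j^3 + 14*j^2 + j + 4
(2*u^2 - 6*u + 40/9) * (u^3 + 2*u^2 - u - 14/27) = 2*u^5 - 2*u^4 - 86*u^3/9 + 374*u^2/27 - 4*u/3 - 560/243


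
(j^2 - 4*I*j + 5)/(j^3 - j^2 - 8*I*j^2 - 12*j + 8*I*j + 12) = (j^2 - 4*I*j + 5)/(j^3 + j^2*(-1 - 8*I) + j*(-12 + 8*I) + 12)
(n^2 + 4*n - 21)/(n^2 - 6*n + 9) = (n + 7)/(n - 3)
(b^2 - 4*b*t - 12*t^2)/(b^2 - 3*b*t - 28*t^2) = (-b^2 + 4*b*t + 12*t^2)/(-b^2 + 3*b*t + 28*t^2)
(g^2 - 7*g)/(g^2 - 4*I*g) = (g - 7)/(g - 4*I)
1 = 1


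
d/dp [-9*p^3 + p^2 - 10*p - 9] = -27*p^2 + 2*p - 10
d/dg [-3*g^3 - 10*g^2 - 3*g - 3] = -9*g^2 - 20*g - 3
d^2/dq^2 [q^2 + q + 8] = 2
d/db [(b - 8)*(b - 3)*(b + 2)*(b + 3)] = 4*b^3 - 18*b^2 - 50*b + 54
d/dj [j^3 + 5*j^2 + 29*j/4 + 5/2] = 3*j^2 + 10*j + 29/4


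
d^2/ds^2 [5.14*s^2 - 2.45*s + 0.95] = 10.2800000000000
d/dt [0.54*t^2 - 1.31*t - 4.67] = 1.08*t - 1.31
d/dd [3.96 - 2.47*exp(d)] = -2.47*exp(d)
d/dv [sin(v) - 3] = cos(v)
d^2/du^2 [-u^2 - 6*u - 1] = -2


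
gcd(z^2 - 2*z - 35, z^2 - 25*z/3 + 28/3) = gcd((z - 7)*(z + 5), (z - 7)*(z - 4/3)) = z - 7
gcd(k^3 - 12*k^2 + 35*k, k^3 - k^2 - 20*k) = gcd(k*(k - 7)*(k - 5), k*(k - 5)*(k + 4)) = k^2 - 5*k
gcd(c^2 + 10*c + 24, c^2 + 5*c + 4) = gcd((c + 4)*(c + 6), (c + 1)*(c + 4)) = c + 4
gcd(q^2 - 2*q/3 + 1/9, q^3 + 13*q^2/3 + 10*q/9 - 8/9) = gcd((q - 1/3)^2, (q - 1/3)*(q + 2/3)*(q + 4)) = q - 1/3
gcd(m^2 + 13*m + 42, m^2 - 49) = m + 7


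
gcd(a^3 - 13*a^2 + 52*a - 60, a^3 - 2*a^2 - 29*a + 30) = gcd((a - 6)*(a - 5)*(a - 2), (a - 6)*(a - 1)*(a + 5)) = a - 6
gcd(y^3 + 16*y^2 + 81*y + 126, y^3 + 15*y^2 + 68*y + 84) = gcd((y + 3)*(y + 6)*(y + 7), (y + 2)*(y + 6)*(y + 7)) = y^2 + 13*y + 42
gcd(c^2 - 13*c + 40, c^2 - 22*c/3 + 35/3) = c - 5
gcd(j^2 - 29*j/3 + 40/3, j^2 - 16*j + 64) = j - 8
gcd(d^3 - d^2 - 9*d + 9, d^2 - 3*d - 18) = d + 3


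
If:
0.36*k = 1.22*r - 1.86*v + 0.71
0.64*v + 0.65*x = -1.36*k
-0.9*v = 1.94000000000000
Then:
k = 1.01437908496732 - 0.477941176470588*x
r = -0.141031822565092*x - 3.56898103503697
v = -2.16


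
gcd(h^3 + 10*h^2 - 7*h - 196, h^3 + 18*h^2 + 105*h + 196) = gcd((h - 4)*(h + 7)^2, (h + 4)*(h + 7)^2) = h^2 + 14*h + 49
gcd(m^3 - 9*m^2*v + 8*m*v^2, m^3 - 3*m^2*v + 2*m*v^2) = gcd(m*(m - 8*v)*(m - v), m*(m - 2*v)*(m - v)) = -m^2 + m*v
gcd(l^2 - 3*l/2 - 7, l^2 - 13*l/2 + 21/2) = l - 7/2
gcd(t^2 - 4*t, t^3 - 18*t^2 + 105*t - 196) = t - 4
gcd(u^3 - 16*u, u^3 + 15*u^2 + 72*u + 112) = u + 4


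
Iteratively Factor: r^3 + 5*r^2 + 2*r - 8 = (r - 1)*(r^2 + 6*r + 8) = (r - 1)*(r + 2)*(r + 4)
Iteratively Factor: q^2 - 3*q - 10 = (q + 2)*(q - 5)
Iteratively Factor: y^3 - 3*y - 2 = (y + 1)*(y^2 - y - 2) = (y + 1)^2*(y - 2)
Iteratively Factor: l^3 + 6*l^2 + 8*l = (l + 4)*(l^2 + 2*l) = l*(l + 4)*(l + 2)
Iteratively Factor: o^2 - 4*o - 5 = (o + 1)*(o - 5)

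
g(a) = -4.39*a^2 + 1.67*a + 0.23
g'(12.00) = -103.69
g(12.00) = -611.89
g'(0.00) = 1.67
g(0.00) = 0.23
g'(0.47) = -2.46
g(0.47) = 0.05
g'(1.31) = -9.83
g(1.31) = -5.12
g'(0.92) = -6.41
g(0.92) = -1.95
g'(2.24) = -18.00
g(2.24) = -18.06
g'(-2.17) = 20.72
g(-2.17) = -24.07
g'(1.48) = -11.32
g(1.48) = -6.91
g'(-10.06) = 90.00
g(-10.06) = -460.85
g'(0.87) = -5.97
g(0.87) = -1.64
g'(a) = 1.67 - 8.78*a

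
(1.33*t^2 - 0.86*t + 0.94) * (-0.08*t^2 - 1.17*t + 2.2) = -0.1064*t^4 - 1.4873*t^3 + 3.857*t^2 - 2.9918*t + 2.068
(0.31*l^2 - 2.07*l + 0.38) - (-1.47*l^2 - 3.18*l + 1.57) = 1.78*l^2 + 1.11*l - 1.19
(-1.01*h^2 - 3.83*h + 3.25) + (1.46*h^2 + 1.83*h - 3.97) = 0.45*h^2 - 2.0*h - 0.72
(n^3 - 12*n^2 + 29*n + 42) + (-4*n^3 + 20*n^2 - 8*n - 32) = -3*n^3 + 8*n^2 + 21*n + 10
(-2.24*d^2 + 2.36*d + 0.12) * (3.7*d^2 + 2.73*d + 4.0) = -8.288*d^4 + 2.6168*d^3 - 2.0732*d^2 + 9.7676*d + 0.48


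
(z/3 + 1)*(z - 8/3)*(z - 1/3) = z^3/3 - 73*z/27 + 8/9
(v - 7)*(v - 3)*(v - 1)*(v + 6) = v^4 - 5*v^3 - 35*v^2 + 165*v - 126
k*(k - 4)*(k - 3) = k^3 - 7*k^2 + 12*k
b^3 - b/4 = b*(b - 1/2)*(b + 1/2)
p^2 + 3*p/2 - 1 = (p - 1/2)*(p + 2)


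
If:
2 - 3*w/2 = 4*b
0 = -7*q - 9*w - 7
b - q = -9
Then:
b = 82/17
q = 235/17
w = -196/17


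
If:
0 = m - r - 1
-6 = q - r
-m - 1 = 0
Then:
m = -1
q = -8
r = -2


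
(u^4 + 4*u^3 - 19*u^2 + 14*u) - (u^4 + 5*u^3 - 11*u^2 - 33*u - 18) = -u^3 - 8*u^2 + 47*u + 18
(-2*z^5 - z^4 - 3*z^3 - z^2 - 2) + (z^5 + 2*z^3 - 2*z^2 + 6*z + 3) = -z^5 - z^4 - z^3 - 3*z^2 + 6*z + 1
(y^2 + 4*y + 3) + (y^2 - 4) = 2*y^2 + 4*y - 1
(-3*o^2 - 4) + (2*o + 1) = -3*o^2 + 2*o - 3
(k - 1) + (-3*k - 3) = -2*k - 4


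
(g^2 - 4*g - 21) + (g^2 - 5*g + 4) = 2*g^2 - 9*g - 17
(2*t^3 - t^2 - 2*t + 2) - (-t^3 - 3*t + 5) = 3*t^3 - t^2 + t - 3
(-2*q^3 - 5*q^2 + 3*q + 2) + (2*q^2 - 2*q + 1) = -2*q^3 - 3*q^2 + q + 3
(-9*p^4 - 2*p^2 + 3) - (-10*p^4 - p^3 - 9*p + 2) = p^4 + p^3 - 2*p^2 + 9*p + 1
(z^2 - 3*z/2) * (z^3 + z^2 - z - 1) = z^5 - z^4/2 - 5*z^3/2 + z^2/2 + 3*z/2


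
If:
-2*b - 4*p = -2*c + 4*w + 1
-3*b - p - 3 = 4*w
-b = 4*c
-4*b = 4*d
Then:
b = -24*w/19 - 22/19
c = 6*w/19 + 11/38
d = 24*w/19 + 22/19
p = 9/19 - 4*w/19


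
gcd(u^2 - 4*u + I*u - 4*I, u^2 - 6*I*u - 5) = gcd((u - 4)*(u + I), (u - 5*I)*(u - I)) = 1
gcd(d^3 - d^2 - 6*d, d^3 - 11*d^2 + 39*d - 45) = d - 3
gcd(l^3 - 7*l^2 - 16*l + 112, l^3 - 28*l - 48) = l + 4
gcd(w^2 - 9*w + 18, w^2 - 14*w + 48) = w - 6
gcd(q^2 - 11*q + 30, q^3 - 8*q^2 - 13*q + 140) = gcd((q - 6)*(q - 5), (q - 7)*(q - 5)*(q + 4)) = q - 5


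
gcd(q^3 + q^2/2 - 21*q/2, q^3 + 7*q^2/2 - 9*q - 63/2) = q^2 + q/2 - 21/2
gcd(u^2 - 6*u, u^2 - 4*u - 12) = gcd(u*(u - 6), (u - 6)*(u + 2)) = u - 6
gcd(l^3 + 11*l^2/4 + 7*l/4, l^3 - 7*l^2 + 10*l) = l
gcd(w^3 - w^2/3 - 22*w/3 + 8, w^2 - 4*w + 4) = w - 2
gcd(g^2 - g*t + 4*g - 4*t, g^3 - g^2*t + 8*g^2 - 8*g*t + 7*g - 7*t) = -g + t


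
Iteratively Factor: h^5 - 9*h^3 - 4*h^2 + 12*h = (h)*(h^4 - 9*h^2 - 4*h + 12) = h*(h + 2)*(h^3 - 2*h^2 - 5*h + 6) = h*(h - 1)*(h + 2)*(h^2 - h - 6) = h*(h - 3)*(h - 1)*(h + 2)*(h + 2)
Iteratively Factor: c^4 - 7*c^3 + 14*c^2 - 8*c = (c)*(c^3 - 7*c^2 + 14*c - 8) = c*(c - 1)*(c^2 - 6*c + 8) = c*(c - 4)*(c - 1)*(c - 2)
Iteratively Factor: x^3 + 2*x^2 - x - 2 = (x - 1)*(x^2 + 3*x + 2) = (x - 1)*(x + 2)*(x + 1)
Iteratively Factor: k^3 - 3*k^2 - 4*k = (k - 4)*(k^2 + k) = k*(k - 4)*(k + 1)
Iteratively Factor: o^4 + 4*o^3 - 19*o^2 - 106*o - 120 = (o + 2)*(o^3 + 2*o^2 - 23*o - 60) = (o + 2)*(o + 4)*(o^2 - 2*o - 15) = (o + 2)*(o + 3)*(o + 4)*(o - 5)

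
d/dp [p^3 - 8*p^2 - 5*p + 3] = 3*p^2 - 16*p - 5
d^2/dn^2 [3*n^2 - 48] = 6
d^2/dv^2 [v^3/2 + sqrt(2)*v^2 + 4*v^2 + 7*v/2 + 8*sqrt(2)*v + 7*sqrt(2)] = 3*v + 2*sqrt(2) + 8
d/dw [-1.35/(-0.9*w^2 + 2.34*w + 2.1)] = (3.159 - 2.43*w)/(-0.9*w^2 + 2.34*w + 2.1)^2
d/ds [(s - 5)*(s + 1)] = 2*s - 4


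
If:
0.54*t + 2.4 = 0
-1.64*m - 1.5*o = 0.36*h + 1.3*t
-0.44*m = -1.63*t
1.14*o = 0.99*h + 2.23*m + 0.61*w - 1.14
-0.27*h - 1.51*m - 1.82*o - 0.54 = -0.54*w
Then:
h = 42.15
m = -16.46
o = 11.74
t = -4.44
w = 15.59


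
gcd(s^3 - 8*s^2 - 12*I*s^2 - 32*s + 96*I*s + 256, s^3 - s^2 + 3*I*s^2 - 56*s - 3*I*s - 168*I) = s - 8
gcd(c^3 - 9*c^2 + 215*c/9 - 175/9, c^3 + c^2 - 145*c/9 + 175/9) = c^2 - 4*c + 35/9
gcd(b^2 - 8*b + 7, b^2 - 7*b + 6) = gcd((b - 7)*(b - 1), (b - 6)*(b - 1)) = b - 1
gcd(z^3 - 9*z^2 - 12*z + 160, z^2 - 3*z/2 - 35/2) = z - 5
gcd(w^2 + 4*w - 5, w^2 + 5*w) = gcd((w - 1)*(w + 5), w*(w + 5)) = w + 5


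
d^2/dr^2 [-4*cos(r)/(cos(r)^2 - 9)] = 4*(sin(r)^4 - 54*sin(r)^2 + 80)*cos(r)/((cos(r) - 3)^3*(cos(r) + 3)^3)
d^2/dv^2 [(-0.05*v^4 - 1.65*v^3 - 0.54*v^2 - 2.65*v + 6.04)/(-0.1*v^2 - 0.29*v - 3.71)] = (0.001*v^6 + 0.00870000000000001*v^5 + 0.13653*v^4 - 0.0643699999999989*v^3 + 17.34543*v^2 + 129.31473*v + 12.62871)/(0.001*v^6 + 0.0087*v^5 + 0.13653*v^4 + 0.669929*v^3 + 5.065263*v^2 + 11.974767*v + 51.064811)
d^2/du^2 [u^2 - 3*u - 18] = 2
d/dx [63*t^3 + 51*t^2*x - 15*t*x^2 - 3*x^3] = 51*t^2 - 30*t*x - 9*x^2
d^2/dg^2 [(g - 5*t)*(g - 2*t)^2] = 6*g - 18*t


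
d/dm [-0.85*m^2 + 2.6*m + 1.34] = 2.6 - 1.7*m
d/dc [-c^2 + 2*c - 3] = 2 - 2*c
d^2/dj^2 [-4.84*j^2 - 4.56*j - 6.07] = -9.68000000000000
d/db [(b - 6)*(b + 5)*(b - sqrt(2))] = 3*b^2 - 2*sqrt(2)*b - 2*b - 30 + sqrt(2)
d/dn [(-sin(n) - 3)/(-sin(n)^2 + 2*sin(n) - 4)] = (-6*sin(n) + cos(n)^2 + 9)*cos(n)/(sin(n)^2 - 2*sin(n) + 4)^2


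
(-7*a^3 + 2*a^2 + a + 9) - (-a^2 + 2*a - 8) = -7*a^3 + 3*a^2 - a + 17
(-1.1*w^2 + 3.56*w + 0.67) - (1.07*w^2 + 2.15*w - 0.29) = -2.17*w^2 + 1.41*w + 0.96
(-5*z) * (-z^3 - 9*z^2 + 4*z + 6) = 5*z^4 + 45*z^3 - 20*z^2 - 30*z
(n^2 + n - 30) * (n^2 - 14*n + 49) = n^4 - 13*n^3 + 5*n^2 + 469*n - 1470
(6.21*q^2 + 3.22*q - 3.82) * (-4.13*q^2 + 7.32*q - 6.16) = -25.6473*q^4 + 32.1586*q^3 + 1.0934*q^2 - 47.7976*q + 23.5312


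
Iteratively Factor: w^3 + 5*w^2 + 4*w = (w + 4)*(w^2 + w) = w*(w + 4)*(w + 1)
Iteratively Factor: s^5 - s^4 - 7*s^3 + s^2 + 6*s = (s)*(s^4 - s^3 - 7*s^2 + s + 6) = s*(s - 1)*(s^3 - 7*s - 6) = s*(s - 1)*(s + 2)*(s^2 - 2*s - 3) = s*(s - 3)*(s - 1)*(s + 2)*(s + 1)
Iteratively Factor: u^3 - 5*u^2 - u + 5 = (u - 5)*(u^2 - 1) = (u - 5)*(u + 1)*(u - 1)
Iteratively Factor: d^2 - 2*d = (d)*(d - 2)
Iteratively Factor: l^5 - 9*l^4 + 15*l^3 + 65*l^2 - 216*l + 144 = (l - 3)*(l^4 - 6*l^3 - 3*l^2 + 56*l - 48) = (l - 3)*(l - 1)*(l^3 - 5*l^2 - 8*l + 48) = (l - 4)*(l - 3)*(l - 1)*(l^2 - l - 12) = (l - 4)*(l - 3)*(l - 1)*(l + 3)*(l - 4)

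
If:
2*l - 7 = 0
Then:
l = 7/2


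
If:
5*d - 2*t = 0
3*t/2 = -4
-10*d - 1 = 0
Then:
No Solution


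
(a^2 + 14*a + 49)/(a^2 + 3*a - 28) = (a + 7)/(a - 4)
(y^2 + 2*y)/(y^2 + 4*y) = (y + 2)/(y + 4)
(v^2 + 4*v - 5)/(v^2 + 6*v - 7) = (v + 5)/(v + 7)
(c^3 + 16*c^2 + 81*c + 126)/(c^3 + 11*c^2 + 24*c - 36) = (c^2 + 10*c + 21)/(c^2 + 5*c - 6)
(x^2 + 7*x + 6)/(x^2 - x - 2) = (x + 6)/(x - 2)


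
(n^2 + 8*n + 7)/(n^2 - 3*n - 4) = (n + 7)/(n - 4)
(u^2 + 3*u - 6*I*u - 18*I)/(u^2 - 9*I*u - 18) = (u + 3)/(u - 3*I)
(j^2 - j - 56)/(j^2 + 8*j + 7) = (j - 8)/(j + 1)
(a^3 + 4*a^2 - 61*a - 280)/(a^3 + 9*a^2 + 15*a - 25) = (a^2 - a - 56)/(a^2 + 4*a - 5)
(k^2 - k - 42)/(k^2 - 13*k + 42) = (k + 6)/(k - 6)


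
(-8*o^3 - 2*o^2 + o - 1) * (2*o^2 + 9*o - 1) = -16*o^5 - 76*o^4 - 8*o^3 + 9*o^2 - 10*o + 1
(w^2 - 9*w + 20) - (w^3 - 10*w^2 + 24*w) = -w^3 + 11*w^2 - 33*w + 20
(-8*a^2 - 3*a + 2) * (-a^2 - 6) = 8*a^4 + 3*a^3 + 46*a^2 + 18*a - 12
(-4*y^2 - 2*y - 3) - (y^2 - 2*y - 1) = -5*y^2 - 2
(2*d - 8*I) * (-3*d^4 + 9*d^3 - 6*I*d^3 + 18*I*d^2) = -6*d^5 + 18*d^4 + 12*I*d^4 - 48*d^3 - 36*I*d^3 + 144*d^2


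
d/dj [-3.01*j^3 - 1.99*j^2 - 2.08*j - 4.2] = -9.03*j^2 - 3.98*j - 2.08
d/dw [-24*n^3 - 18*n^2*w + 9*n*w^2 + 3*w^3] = -18*n^2 + 18*n*w + 9*w^2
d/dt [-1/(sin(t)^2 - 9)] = 2*sin(t)*cos(t)/(sin(t)^2 - 9)^2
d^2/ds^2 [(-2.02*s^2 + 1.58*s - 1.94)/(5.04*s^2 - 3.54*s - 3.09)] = (-5.6843418860808e-14*s^4 + 8.18899199999998*s^3 - 484.426656*s^2 + 355.313952*s - 182.188476)/(128.024064*s^6 - 269.764992*s^5 - 45.99504*s^4 + 286.4214*s^3 + 28.19934*s^2 - 101.400822*s - 29.503629)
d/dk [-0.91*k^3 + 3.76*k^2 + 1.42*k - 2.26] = -2.73*k^2 + 7.52*k + 1.42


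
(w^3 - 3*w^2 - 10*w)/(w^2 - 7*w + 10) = w*(w + 2)/(w - 2)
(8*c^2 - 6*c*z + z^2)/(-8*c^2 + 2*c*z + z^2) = (-4*c + z)/(4*c + z)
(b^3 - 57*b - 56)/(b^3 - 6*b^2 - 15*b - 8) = (b + 7)/(b + 1)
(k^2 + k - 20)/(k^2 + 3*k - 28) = (k + 5)/(k + 7)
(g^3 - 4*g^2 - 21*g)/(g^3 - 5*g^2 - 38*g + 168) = g*(g + 3)/(g^2 + 2*g - 24)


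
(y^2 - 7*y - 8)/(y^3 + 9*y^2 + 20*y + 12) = (y - 8)/(y^2 + 8*y + 12)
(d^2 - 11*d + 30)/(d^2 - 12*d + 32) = (d^2 - 11*d + 30)/(d^2 - 12*d + 32)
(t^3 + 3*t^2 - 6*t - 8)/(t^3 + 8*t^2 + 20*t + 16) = (t^2 - t - 2)/(t^2 + 4*t + 4)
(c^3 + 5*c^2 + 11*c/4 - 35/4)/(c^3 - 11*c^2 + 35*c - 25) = (c^2 + 6*c + 35/4)/(c^2 - 10*c + 25)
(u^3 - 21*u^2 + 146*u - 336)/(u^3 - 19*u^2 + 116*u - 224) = (u - 6)/(u - 4)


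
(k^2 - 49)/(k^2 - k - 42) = (k + 7)/(k + 6)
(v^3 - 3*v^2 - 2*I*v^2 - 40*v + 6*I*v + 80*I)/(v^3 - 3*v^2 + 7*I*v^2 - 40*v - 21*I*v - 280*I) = (v - 2*I)/(v + 7*I)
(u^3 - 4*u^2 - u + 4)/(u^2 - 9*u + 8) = (u^2 - 3*u - 4)/(u - 8)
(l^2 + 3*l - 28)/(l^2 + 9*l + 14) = (l - 4)/(l + 2)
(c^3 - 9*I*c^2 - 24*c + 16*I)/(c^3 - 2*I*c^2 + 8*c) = (c^2 - 5*I*c - 4)/(c*(c + 2*I))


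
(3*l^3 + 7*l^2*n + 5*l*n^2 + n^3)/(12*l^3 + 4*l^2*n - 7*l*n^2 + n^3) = (3*l^2 + 4*l*n + n^2)/(12*l^2 - 8*l*n + n^2)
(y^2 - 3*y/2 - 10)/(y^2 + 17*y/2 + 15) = (y - 4)/(y + 6)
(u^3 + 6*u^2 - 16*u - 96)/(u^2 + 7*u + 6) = (u^2 - 16)/(u + 1)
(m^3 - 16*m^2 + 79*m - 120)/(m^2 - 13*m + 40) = m - 3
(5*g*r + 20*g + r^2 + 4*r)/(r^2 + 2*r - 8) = (5*g + r)/(r - 2)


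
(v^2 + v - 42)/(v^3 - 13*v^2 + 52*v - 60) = (v + 7)/(v^2 - 7*v + 10)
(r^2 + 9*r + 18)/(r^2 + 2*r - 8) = (r^2 + 9*r + 18)/(r^2 + 2*r - 8)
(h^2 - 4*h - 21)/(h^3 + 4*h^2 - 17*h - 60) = (h - 7)/(h^2 + h - 20)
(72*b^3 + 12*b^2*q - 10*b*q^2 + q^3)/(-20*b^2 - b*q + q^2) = (-72*b^3 - 12*b^2*q + 10*b*q^2 - q^3)/(20*b^2 + b*q - q^2)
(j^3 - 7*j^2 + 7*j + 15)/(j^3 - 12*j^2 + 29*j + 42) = (j^2 - 8*j + 15)/(j^2 - 13*j + 42)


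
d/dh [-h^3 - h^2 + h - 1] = -3*h^2 - 2*h + 1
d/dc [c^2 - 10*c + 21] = 2*c - 10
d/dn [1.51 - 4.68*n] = -4.68000000000000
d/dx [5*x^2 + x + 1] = 10*x + 1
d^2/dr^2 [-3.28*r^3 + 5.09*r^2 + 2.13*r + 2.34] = 10.18 - 19.68*r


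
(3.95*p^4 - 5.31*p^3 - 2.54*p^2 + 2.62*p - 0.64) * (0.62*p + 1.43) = 2.449*p^5 + 2.3563*p^4 - 9.1681*p^3 - 2.0078*p^2 + 3.3498*p - 0.9152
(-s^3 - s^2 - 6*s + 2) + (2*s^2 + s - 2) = -s^3 + s^2 - 5*s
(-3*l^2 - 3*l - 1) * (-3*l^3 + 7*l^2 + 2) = 9*l^5 - 12*l^4 - 18*l^3 - 13*l^2 - 6*l - 2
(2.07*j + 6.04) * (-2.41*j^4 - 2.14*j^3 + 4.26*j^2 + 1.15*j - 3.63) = -4.9887*j^5 - 18.9862*j^4 - 4.1074*j^3 + 28.1109*j^2 - 0.568099999999999*j - 21.9252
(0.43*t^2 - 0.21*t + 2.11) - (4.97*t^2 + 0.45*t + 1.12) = -4.54*t^2 - 0.66*t + 0.99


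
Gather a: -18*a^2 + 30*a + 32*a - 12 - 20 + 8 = -18*a^2 + 62*a - 24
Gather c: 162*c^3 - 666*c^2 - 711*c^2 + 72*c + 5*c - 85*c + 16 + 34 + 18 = 162*c^3 - 1377*c^2 - 8*c + 68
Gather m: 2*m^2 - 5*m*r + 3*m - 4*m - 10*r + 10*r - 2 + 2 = 2*m^2 + m*(-5*r - 1)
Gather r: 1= 1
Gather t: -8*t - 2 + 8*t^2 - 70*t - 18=8*t^2 - 78*t - 20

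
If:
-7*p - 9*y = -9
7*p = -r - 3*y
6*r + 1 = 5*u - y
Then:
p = 9/7 - 9*y/7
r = 6*y - 9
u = 37*y/5 - 53/5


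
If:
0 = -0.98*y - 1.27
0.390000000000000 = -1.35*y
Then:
No Solution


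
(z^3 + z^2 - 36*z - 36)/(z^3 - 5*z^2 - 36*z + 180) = (z + 1)/(z - 5)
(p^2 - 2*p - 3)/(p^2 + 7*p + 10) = (p^2 - 2*p - 3)/(p^2 + 7*p + 10)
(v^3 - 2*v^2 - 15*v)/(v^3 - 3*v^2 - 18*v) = (v - 5)/(v - 6)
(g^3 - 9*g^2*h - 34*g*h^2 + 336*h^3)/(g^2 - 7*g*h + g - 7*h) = (g^2 - 2*g*h - 48*h^2)/(g + 1)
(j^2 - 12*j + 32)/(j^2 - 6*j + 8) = (j - 8)/(j - 2)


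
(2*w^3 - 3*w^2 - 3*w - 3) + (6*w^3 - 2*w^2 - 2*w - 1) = 8*w^3 - 5*w^2 - 5*w - 4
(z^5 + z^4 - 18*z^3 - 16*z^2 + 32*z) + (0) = z^5 + z^4 - 18*z^3 - 16*z^2 + 32*z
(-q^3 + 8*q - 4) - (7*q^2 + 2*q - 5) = -q^3 - 7*q^2 + 6*q + 1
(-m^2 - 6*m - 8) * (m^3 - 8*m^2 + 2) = -m^5 + 2*m^4 + 40*m^3 + 62*m^2 - 12*m - 16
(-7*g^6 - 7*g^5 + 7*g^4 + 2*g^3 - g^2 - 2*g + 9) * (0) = 0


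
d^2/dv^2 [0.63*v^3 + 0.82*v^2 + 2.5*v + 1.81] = 3.78*v + 1.64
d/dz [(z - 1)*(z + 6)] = 2*z + 5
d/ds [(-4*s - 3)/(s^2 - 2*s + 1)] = 2*(2*s + 5)/(s^3 - 3*s^2 + 3*s - 1)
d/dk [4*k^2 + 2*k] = 8*k + 2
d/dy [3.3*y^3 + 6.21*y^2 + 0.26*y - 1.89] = 9.9*y^2 + 12.42*y + 0.26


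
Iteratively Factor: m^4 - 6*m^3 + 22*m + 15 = (m + 1)*(m^3 - 7*m^2 + 7*m + 15) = (m - 3)*(m + 1)*(m^2 - 4*m - 5) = (m - 3)*(m + 1)^2*(m - 5)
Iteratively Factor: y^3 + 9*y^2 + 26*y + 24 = (y + 4)*(y^2 + 5*y + 6) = (y + 3)*(y + 4)*(y + 2)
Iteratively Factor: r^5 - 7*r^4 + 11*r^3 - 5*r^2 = (r - 1)*(r^4 - 6*r^3 + 5*r^2) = r*(r - 1)*(r^3 - 6*r^2 + 5*r) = r*(r - 5)*(r - 1)*(r^2 - r) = r^2*(r - 5)*(r - 1)*(r - 1)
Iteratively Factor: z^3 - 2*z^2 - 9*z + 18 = (z - 3)*(z^2 + z - 6) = (z - 3)*(z - 2)*(z + 3)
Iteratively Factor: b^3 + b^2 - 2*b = (b - 1)*(b^2 + 2*b) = b*(b - 1)*(b + 2)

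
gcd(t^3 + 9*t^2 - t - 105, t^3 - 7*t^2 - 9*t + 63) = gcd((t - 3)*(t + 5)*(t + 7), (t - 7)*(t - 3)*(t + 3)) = t - 3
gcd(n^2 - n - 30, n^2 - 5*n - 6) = n - 6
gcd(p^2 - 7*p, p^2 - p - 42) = p - 7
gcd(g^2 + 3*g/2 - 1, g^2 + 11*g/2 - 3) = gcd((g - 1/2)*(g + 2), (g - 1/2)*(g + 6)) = g - 1/2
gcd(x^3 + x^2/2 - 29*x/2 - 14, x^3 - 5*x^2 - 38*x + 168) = x - 4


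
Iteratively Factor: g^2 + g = (g)*(g + 1)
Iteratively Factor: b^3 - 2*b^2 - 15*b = (b + 3)*(b^2 - 5*b) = (b - 5)*(b + 3)*(b)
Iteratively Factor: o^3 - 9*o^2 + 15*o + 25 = (o - 5)*(o^2 - 4*o - 5) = (o - 5)*(o + 1)*(o - 5)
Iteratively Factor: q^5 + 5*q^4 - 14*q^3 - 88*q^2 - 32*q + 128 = (q + 4)*(q^4 + q^3 - 18*q^2 - 16*q + 32) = (q - 4)*(q + 4)*(q^3 + 5*q^2 + 2*q - 8) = (q - 4)*(q - 1)*(q + 4)*(q^2 + 6*q + 8) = (q - 4)*(q - 1)*(q + 2)*(q + 4)*(q + 4)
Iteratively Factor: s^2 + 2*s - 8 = (s - 2)*(s + 4)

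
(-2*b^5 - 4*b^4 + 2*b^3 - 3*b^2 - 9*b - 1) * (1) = -2*b^5 - 4*b^4 + 2*b^3 - 3*b^2 - 9*b - 1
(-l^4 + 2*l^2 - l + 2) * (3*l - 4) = -3*l^5 + 4*l^4 + 6*l^3 - 11*l^2 + 10*l - 8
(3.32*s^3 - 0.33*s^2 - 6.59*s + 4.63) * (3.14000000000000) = 10.4248*s^3 - 1.0362*s^2 - 20.6926*s + 14.5382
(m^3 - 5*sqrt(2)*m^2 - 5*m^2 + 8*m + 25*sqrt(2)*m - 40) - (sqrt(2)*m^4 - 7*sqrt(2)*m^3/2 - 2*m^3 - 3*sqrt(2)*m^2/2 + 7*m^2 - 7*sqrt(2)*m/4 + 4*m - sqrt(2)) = -sqrt(2)*m^4 + 3*m^3 + 7*sqrt(2)*m^3/2 - 12*m^2 - 7*sqrt(2)*m^2/2 + 4*m + 107*sqrt(2)*m/4 - 40 + sqrt(2)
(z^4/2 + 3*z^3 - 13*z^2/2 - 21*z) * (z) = z^5/2 + 3*z^4 - 13*z^3/2 - 21*z^2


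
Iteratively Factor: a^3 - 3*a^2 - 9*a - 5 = (a + 1)*(a^2 - 4*a - 5) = (a + 1)^2*(a - 5)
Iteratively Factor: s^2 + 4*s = (s)*(s + 4)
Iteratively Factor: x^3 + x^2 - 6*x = (x)*(x^2 + x - 6) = x*(x - 2)*(x + 3)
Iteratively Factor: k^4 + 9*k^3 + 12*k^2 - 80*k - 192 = (k + 4)*(k^3 + 5*k^2 - 8*k - 48) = (k + 4)^2*(k^2 + k - 12) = (k + 4)^3*(k - 3)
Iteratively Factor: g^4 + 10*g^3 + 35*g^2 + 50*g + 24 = (g + 1)*(g^3 + 9*g^2 + 26*g + 24) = (g + 1)*(g + 2)*(g^2 + 7*g + 12) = (g + 1)*(g + 2)*(g + 4)*(g + 3)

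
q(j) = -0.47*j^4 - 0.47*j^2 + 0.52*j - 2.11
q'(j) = -1.88*j^3 - 0.94*j + 0.52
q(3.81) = -105.99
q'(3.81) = -107.04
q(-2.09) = -14.22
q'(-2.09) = 19.65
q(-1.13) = -4.06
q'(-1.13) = 4.29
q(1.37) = -3.94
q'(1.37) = -5.60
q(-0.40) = -2.41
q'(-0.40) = 1.02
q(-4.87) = -280.16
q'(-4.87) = 222.24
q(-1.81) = -9.64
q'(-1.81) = 13.37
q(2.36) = -18.08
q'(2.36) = -26.41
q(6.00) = -625.03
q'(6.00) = -411.20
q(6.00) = -625.03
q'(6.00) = -411.20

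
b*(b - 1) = b^2 - b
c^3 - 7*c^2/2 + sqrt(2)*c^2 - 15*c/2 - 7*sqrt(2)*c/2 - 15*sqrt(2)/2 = (c - 5)*(c + 3/2)*(c + sqrt(2))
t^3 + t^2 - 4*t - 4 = (t - 2)*(t + 1)*(t + 2)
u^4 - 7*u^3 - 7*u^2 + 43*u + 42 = (u - 7)*(u - 3)*(u + 1)*(u + 2)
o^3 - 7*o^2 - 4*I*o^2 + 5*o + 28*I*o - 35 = (o - 7)*(o - 5*I)*(o + I)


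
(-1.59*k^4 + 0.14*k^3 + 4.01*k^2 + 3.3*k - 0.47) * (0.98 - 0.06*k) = 0.0954*k^5 - 1.5666*k^4 - 0.1034*k^3 + 3.7318*k^2 + 3.2622*k - 0.4606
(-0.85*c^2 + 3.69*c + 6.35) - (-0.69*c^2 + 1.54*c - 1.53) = -0.16*c^2 + 2.15*c + 7.88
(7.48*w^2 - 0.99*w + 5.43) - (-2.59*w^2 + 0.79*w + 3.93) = 10.07*w^2 - 1.78*w + 1.5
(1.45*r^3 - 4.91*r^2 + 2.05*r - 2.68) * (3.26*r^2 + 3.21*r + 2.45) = 4.727*r^5 - 11.3521*r^4 - 5.5256*r^3 - 14.1858*r^2 - 3.5803*r - 6.566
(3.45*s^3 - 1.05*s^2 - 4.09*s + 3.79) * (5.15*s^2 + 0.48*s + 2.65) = 17.7675*s^5 - 3.7515*s^4 - 12.425*s^3 + 14.7728*s^2 - 9.0193*s + 10.0435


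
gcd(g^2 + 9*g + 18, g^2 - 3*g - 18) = g + 3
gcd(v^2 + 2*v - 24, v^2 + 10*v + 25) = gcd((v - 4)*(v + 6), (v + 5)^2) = 1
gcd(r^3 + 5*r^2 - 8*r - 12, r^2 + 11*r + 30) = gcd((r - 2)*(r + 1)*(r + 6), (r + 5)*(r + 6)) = r + 6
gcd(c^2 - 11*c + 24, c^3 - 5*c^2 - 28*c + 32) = c - 8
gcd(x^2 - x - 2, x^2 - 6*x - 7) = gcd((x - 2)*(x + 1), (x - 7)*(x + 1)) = x + 1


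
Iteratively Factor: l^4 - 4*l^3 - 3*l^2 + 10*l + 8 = (l - 2)*(l^3 - 2*l^2 - 7*l - 4) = (l - 2)*(l + 1)*(l^2 - 3*l - 4) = (l - 2)*(l + 1)^2*(l - 4)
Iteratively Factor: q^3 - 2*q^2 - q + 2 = (q - 2)*(q^2 - 1) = (q - 2)*(q - 1)*(q + 1)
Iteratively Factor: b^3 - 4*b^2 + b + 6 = (b - 3)*(b^2 - b - 2) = (b - 3)*(b - 2)*(b + 1)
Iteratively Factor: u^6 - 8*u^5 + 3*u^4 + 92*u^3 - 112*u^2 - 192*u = (u + 3)*(u^5 - 11*u^4 + 36*u^3 - 16*u^2 - 64*u) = (u - 4)*(u + 3)*(u^4 - 7*u^3 + 8*u^2 + 16*u) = (u - 4)*(u + 1)*(u + 3)*(u^3 - 8*u^2 + 16*u) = u*(u - 4)*(u + 1)*(u + 3)*(u^2 - 8*u + 16) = u*(u - 4)^2*(u + 1)*(u + 3)*(u - 4)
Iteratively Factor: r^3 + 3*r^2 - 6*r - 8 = (r + 4)*(r^2 - r - 2) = (r - 2)*(r + 4)*(r + 1)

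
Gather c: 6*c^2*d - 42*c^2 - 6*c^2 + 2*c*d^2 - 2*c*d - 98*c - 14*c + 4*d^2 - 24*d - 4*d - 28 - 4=c^2*(6*d - 48) + c*(2*d^2 - 2*d - 112) + 4*d^2 - 28*d - 32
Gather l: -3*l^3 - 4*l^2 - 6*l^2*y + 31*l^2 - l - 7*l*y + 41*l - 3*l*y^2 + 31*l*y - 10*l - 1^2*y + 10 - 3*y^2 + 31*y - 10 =-3*l^3 + l^2*(27 - 6*y) + l*(-3*y^2 + 24*y + 30) - 3*y^2 + 30*y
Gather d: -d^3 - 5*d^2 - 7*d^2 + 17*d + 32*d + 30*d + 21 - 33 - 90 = -d^3 - 12*d^2 + 79*d - 102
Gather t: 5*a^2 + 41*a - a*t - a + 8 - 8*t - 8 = 5*a^2 + 40*a + t*(-a - 8)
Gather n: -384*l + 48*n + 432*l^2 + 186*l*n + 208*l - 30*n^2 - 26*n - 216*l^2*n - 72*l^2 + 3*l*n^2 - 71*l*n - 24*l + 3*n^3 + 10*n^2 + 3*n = 360*l^2 - 200*l + 3*n^3 + n^2*(3*l - 20) + n*(-216*l^2 + 115*l + 25)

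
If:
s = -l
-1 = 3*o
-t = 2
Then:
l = -s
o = -1/3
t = -2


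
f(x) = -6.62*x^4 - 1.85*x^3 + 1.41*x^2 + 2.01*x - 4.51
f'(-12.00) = 44926.41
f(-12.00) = -133901.11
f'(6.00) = -5900.55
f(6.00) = -8920.81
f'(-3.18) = 788.45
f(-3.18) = -614.12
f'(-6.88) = 8343.40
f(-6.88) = -14181.54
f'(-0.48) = 2.31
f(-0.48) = -5.30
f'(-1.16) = 32.60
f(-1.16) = -14.04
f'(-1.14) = 30.81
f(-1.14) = -13.41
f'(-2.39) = 325.07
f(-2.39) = -192.00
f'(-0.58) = 3.67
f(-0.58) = -5.59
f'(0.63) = -5.04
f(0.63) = -4.19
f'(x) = -26.48*x^3 - 5.55*x^2 + 2.82*x + 2.01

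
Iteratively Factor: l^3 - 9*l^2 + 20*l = (l - 5)*(l^2 - 4*l) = (l - 5)*(l - 4)*(l)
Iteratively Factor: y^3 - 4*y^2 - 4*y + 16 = (y - 4)*(y^2 - 4) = (y - 4)*(y + 2)*(y - 2)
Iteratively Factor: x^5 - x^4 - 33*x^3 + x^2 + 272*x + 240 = (x - 5)*(x^4 + 4*x^3 - 13*x^2 - 64*x - 48) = (x - 5)*(x - 4)*(x^3 + 8*x^2 + 19*x + 12) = (x - 5)*(x - 4)*(x + 1)*(x^2 + 7*x + 12) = (x - 5)*(x - 4)*(x + 1)*(x + 4)*(x + 3)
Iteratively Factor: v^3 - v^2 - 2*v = (v)*(v^2 - v - 2) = v*(v - 2)*(v + 1)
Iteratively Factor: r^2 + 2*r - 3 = (r - 1)*(r + 3)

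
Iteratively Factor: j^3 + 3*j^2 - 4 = (j + 2)*(j^2 + j - 2) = (j - 1)*(j + 2)*(j + 2)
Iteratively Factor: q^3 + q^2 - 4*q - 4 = (q + 1)*(q^2 - 4) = (q - 2)*(q + 1)*(q + 2)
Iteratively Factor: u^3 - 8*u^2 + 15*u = (u - 3)*(u^2 - 5*u) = u*(u - 3)*(u - 5)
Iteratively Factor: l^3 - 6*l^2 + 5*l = (l - 5)*(l^2 - l) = (l - 5)*(l - 1)*(l)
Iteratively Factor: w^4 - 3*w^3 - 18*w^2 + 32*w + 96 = (w + 3)*(w^3 - 6*w^2 + 32) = (w - 4)*(w + 3)*(w^2 - 2*w - 8) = (w - 4)^2*(w + 3)*(w + 2)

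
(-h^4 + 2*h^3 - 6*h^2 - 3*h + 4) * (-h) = h^5 - 2*h^4 + 6*h^3 + 3*h^2 - 4*h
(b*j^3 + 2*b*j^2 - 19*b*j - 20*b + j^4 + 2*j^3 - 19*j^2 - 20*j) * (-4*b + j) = -4*b^2*j^3 - 8*b^2*j^2 + 76*b^2*j + 80*b^2 - 3*b*j^4 - 6*b*j^3 + 57*b*j^2 + 60*b*j + j^5 + 2*j^4 - 19*j^3 - 20*j^2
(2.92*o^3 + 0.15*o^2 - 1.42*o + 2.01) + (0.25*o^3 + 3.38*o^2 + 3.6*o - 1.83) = 3.17*o^3 + 3.53*o^2 + 2.18*o + 0.18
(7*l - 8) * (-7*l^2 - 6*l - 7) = -49*l^3 + 14*l^2 - l + 56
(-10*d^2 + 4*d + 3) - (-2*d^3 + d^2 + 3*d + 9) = 2*d^3 - 11*d^2 + d - 6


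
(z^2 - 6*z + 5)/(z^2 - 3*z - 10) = (z - 1)/(z + 2)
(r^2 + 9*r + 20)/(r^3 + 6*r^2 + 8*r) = (r + 5)/(r*(r + 2))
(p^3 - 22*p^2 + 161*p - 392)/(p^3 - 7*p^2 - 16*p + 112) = (p^2 - 15*p + 56)/(p^2 - 16)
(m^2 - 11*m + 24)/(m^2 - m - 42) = (-m^2 + 11*m - 24)/(-m^2 + m + 42)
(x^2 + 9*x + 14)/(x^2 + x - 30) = (x^2 + 9*x + 14)/(x^2 + x - 30)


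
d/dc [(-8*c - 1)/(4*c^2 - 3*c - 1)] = (32*c^2 + 8*c + 5)/(16*c^4 - 24*c^3 + c^2 + 6*c + 1)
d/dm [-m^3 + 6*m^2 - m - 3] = -3*m^2 + 12*m - 1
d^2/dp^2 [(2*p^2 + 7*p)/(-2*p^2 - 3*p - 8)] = 16*(-2*p^3 + 12*p^2 + 42*p + 5)/(8*p^6 + 36*p^5 + 150*p^4 + 315*p^3 + 600*p^2 + 576*p + 512)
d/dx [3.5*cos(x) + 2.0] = -3.5*sin(x)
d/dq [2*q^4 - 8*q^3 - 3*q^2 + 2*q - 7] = 8*q^3 - 24*q^2 - 6*q + 2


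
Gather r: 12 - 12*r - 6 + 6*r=6 - 6*r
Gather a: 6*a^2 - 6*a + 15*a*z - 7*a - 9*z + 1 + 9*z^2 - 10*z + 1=6*a^2 + a*(15*z - 13) + 9*z^2 - 19*z + 2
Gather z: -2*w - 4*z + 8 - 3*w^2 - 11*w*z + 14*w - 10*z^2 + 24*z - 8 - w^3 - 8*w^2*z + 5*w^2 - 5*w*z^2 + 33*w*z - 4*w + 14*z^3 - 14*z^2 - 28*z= -w^3 + 2*w^2 + 8*w + 14*z^3 + z^2*(-5*w - 24) + z*(-8*w^2 + 22*w - 8)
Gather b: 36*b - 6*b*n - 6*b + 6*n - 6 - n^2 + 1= b*(30 - 6*n) - n^2 + 6*n - 5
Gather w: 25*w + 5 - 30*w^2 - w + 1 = -30*w^2 + 24*w + 6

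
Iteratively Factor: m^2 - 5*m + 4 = (m - 4)*(m - 1)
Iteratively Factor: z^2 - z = (z - 1)*(z)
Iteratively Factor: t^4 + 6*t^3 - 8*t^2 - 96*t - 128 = (t - 4)*(t^3 + 10*t^2 + 32*t + 32) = (t - 4)*(t + 2)*(t^2 + 8*t + 16) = (t - 4)*(t + 2)*(t + 4)*(t + 4)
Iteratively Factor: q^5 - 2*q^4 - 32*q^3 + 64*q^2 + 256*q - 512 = (q - 2)*(q^4 - 32*q^2 + 256) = (q - 4)*(q - 2)*(q^3 + 4*q^2 - 16*q - 64) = (q - 4)*(q - 2)*(q + 4)*(q^2 - 16) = (q - 4)^2*(q - 2)*(q + 4)*(q + 4)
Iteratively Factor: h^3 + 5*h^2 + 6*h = (h + 2)*(h^2 + 3*h) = h*(h + 2)*(h + 3)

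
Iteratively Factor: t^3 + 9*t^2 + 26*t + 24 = (t + 3)*(t^2 + 6*t + 8) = (t + 2)*(t + 3)*(t + 4)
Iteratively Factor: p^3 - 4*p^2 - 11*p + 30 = (p - 5)*(p^2 + p - 6) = (p - 5)*(p - 2)*(p + 3)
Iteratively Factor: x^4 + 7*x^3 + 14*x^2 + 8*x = (x + 1)*(x^3 + 6*x^2 + 8*x) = (x + 1)*(x + 4)*(x^2 + 2*x) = x*(x + 1)*(x + 4)*(x + 2)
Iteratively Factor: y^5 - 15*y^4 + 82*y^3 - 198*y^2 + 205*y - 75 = (y - 1)*(y^4 - 14*y^3 + 68*y^2 - 130*y + 75) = (y - 5)*(y - 1)*(y^3 - 9*y^2 + 23*y - 15) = (y - 5)*(y - 3)*(y - 1)*(y^2 - 6*y + 5) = (y - 5)*(y - 3)*(y - 1)^2*(y - 5)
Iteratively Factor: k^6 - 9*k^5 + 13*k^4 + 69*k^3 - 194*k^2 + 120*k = (k - 1)*(k^5 - 8*k^4 + 5*k^3 + 74*k^2 - 120*k) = (k - 2)*(k - 1)*(k^4 - 6*k^3 - 7*k^2 + 60*k) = (k - 2)*(k - 1)*(k + 3)*(k^3 - 9*k^2 + 20*k) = (k - 5)*(k - 2)*(k - 1)*(k + 3)*(k^2 - 4*k) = (k - 5)*(k - 4)*(k - 2)*(k - 1)*(k + 3)*(k)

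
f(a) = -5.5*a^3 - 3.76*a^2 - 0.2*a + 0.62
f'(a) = -16.5*a^2 - 7.52*a - 0.2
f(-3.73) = 234.48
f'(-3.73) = -201.71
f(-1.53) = 11.82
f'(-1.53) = -27.32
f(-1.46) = 10.01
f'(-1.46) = -24.39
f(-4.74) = 502.82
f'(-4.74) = -335.27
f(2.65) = -128.67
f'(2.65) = -136.00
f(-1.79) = 20.47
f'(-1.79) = -39.61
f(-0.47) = 0.45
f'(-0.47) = -0.31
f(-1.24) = 5.57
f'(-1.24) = -16.25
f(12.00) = -10047.22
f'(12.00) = -2466.44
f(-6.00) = 1054.46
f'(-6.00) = -549.08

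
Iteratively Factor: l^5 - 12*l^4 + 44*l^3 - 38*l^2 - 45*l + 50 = (l - 5)*(l^4 - 7*l^3 + 9*l^2 + 7*l - 10) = (l - 5)*(l - 1)*(l^3 - 6*l^2 + 3*l + 10) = (l - 5)*(l - 1)*(l + 1)*(l^2 - 7*l + 10) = (l - 5)^2*(l - 1)*(l + 1)*(l - 2)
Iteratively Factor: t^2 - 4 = (t - 2)*(t + 2)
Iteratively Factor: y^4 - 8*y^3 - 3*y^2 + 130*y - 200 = (y - 5)*(y^3 - 3*y^2 - 18*y + 40) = (y - 5)*(y - 2)*(y^2 - y - 20) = (y - 5)*(y - 2)*(y + 4)*(y - 5)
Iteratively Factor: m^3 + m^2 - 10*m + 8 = (m - 1)*(m^2 + 2*m - 8) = (m - 2)*(m - 1)*(m + 4)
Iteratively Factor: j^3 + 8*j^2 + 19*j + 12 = (j + 3)*(j^2 + 5*j + 4) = (j + 1)*(j + 3)*(j + 4)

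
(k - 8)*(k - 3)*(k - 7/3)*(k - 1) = k^4 - 43*k^3/3 + 63*k^2 - 317*k/3 + 56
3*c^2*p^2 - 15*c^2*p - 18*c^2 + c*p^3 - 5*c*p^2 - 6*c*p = (3*c + p)*(p - 6)*(c*p + c)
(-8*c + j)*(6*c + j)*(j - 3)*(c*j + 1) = -48*c^3*j^2 + 144*c^3*j - 2*c^2*j^3 + 6*c^2*j^2 - 48*c^2*j + 144*c^2 + c*j^4 - 3*c*j^3 - 2*c*j^2 + 6*c*j + j^3 - 3*j^2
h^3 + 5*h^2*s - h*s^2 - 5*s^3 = (h - s)*(h + s)*(h + 5*s)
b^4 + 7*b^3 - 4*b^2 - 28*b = b*(b - 2)*(b + 2)*(b + 7)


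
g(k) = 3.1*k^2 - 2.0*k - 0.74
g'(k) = 6.2*k - 2.0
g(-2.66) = 26.51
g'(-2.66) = -18.49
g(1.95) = 7.15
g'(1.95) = 10.09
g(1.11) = 0.86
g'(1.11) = 4.88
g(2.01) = 7.76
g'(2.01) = 10.46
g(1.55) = 3.61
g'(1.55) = 7.61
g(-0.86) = 3.27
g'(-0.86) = -7.33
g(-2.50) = 23.64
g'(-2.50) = -17.50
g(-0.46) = 0.84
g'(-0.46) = -4.85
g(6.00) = 98.86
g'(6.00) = 35.20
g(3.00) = 21.16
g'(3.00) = 16.60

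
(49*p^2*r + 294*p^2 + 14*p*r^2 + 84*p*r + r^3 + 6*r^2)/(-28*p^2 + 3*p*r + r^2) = (-7*p*r - 42*p - r^2 - 6*r)/(4*p - r)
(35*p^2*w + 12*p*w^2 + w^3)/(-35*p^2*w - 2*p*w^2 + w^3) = (-7*p - w)/(7*p - w)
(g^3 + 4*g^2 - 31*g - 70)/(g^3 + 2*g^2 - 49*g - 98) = (g - 5)/(g - 7)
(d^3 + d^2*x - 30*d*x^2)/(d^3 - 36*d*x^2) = (-d + 5*x)/(-d + 6*x)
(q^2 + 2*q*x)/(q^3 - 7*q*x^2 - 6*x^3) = -q/(-q^2 + 2*q*x + 3*x^2)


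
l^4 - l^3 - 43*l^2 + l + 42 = (l - 7)*(l - 1)*(l + 1)*(l + 6)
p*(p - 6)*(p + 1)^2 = p^4 - 4*p^3 - 11*p^2 - 6*p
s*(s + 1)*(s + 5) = s^3 + 6*s^2 + 5*s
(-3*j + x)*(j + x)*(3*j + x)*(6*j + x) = -54*j^4 - 63*j^3*x - 3*j^2*x^2 + 7*j*x^3 + x^4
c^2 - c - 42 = (c - 7)*(c + 6)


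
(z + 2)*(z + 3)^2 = z^3 + 8*z^2 + 21*z + 18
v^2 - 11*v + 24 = (v - 8)*(v - 3)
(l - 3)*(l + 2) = l^2 - l - 6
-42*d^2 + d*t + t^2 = (-6*d + t)*(7*d + t)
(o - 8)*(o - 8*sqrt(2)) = o^2 - 8*sqrt(2)*o - 8*o + 64*sqrt(2)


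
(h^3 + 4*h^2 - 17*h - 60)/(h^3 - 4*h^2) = 1 + 8/h + 15/h^2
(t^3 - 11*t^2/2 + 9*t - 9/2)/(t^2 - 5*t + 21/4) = 2*(t^2 - 4*t + 3)/(2*t - 7)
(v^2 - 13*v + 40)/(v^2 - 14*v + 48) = (v - 5)/(v - 6)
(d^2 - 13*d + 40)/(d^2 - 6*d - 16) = (d - 5)/(d + 2)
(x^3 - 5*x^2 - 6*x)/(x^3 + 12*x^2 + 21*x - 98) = x*(x^2 - 5*x - 6)/(x^3 + 12*x^2 + 21*x - 98)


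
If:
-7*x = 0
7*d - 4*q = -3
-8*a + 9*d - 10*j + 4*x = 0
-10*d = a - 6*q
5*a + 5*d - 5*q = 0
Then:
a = 12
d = 15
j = 39/10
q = 27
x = 0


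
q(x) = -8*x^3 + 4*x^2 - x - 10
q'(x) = -24*x^2 + 8*x - 1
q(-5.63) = 1550.05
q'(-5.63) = -806.77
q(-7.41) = 3471.99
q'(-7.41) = -1378.07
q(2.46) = -107.35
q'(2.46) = -126.56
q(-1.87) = 58.17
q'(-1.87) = -99.89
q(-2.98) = 240.21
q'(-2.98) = -237.97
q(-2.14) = 88.86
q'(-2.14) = -128.03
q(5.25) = -1062.62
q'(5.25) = -620.50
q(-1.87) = 58.17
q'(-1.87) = -99.89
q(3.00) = -193.00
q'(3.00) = -193.00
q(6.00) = -1600.00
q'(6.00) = -817.00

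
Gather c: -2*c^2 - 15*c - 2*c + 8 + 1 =-2*c^2 - 17*c + 9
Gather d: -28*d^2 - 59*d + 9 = -28*d^2 - 59*d + 9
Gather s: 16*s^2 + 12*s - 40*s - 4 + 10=16*s^2 - 28*s + 6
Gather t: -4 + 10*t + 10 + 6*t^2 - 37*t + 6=6*t^2 - 27*t + 12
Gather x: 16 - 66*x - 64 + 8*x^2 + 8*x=8*x^2 - 58*x - 48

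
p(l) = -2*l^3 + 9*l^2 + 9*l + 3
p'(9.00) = -315.00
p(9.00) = -645.00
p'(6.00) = -99.00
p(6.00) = -51.00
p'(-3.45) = -124.52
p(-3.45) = 161.20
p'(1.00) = 21.00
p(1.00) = 19.00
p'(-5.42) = -264.82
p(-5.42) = 537.05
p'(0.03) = 9.53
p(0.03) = 3.28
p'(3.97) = -14.11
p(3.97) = 55.44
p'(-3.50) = -127.50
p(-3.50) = 167.50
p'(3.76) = -8.15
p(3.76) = 57.76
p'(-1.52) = -32.22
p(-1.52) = 17.14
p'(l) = -6*l^2 + 18*l + 9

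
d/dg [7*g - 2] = 7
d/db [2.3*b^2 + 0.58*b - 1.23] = 4.6*b + 0.58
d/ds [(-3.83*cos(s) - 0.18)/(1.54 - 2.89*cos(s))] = 6.4184*sin(s)/(2.89*cos(s) - 1.54)^2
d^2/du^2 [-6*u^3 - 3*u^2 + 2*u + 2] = -36*u - 6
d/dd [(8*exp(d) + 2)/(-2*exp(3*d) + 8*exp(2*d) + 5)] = 4*((3*exp(d) - 8)*(4*exp(d) + 1)*exp(d) - 4*exp(3*d) + 16*exp(2*d) + 10)*exp(d)/(-2*exp(3*d) + 8*exp(2*d) + 5)^2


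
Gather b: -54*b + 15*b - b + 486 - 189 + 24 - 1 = 320 - 40*b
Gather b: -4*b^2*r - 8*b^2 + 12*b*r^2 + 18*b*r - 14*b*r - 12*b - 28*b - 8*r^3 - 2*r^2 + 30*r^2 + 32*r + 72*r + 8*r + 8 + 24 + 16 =b^2*(-4*r - 8) + b*(12*r^2 + 4*r - 40) - 8*r^3 + 28*r^2 + 112*r + 48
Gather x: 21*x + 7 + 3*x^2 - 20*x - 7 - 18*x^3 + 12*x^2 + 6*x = -18*x^3 + 15*x^2 + 7*x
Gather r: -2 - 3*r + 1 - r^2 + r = -r^2 - 2*r - 1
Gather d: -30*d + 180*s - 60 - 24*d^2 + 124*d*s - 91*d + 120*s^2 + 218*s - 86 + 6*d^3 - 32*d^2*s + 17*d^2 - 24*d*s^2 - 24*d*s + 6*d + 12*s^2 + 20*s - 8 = 6*d^3 + d^2*(-32*s - 7) + d*(-24*s^2 + 100*s - 115) + 132*s^2 + 418*s - 154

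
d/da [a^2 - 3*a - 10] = 2*a - 3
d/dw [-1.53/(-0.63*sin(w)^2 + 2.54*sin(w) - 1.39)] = (3.8862 - 1.9278*sin(w))*cos(w)/(0.63*sin(w)^2 - 2.54*sin(w) + 1.39)^2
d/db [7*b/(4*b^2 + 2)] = 7*(1 - 2*b^2)/(2*(4*b^4 + 4*b^2 + 1))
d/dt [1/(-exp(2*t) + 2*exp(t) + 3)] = 2*(exp(t) - 1)*exp(t)/(-exp(2*t) + 2*exp(t) + 3)^2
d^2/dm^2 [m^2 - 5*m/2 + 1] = 2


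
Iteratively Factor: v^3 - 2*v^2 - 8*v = (v + 2)*(v^2 - 4*v) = v*(v + 2)*(v - 4)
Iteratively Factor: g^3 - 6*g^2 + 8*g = (g - 4)*(g^2 - 2*g) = (g - 4)*(g - 2)*(g)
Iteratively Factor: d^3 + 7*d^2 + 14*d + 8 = (d + 4)*(d^2 + 3*d + 2) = (d + 2)*(d + 4)*(d + 1)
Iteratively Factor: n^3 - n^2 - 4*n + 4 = (n + 2)*(n^2 - 3*n + 2) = (n - 2)*(n + 2)*(n - 1)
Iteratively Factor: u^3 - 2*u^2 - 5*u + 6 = (u - 1)*(u^2 - u - 6) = (u - 3)*(u - 1)*(u + 2)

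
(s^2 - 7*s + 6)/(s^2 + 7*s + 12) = (s^2 - 7*s + 6)/(s^2 + 7*s + 12)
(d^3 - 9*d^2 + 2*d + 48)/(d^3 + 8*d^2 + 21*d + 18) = (d^2 - 11*d + 24)/(d^2 + 6*d + 9)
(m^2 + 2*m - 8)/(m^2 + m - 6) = (m + 4)/(m + 3)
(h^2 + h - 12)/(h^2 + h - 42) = (h^2 + h - 12)/(h^2 + h - 42)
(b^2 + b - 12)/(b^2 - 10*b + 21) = (b + 4)/(b - 7)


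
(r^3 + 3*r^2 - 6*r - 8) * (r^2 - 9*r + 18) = r^5 - 6*r^4 - 15*r^3 + 100*r^2 - 36*r - 144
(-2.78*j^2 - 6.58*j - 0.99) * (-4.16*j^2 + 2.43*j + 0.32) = 11.5648*j^4 + 20.6174*j^3 - 12.7606*j^2 - 4.5113*j - 0.3168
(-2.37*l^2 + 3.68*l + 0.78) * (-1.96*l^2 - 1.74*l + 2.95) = 4.6452*l^4 - 3.089*l^3 - 14.9235*l^2 + 9.4988*l + 2.301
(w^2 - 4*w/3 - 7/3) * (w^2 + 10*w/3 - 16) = w^4 + 2*w^3 - 205*w^2/9 + 122*w/9 + 112/3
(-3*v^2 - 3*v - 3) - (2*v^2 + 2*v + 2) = -5*v^2 - 5*v - 5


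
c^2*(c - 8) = c^3 - 8*c^2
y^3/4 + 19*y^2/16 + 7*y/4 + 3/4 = (y/4 + 1/2)*(y + 3/4)*(y + 2)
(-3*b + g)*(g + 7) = -3*b*g - 21*b + g^2 + 7*g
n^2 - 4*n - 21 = (n - 7)*(n + 3)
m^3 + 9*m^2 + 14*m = m*(m + 2)*(m + 7)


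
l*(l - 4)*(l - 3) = l^3 - 7*l^2 + 12*l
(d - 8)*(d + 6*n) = d^2 + 6*d*n - 8*d - 48*n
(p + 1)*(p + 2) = p^2 + 3*p + 2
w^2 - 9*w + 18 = (w - 6)*(w - 3)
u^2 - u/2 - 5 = (u - 5/2)*(u + 2)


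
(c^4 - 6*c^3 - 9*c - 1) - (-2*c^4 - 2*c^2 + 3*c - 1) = 3*c^4 - 6*c^3 + 2*c^2 - 12*c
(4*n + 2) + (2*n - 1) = 6*n + 1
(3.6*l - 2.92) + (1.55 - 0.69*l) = 2.91*l - 1.37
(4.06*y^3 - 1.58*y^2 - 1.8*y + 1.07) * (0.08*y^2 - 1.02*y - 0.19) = 0.3248*y^5 - 4.2676*y^4 + 0.6962*y^3 + 2.2218*y^2 - 0.7494*y - 0.2033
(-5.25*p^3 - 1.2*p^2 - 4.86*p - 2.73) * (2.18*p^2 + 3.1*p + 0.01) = -11.445*p^5 - 18.891*p^4 - 14.3673*p^3 - 21.0294*p^2 - 8.5116*p - 0.0273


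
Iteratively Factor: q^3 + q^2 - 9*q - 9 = (q + 1)*(q^2 - 9) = (q + 1)*(q + 3)*(q - 3)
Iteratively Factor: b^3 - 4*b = (b + 2)*(b^2 - 2*b) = b*(b + 2)*(b - 2)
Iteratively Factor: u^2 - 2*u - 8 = (u - 4)*(u + 2)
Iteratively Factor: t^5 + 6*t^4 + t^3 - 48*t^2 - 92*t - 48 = (t - 3)*(t^4 + 9*t^3 + 28*t^2 + 36*t + 16) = (t - 3)*(t + 2)*(t^3 + 7*t^2 + 14*t + 8) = (t - 3)*(t + 2)^2*(t^2 + 5*t + 4) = (t - 3)*(t + 1)*(t + 2)^2*(t + 4)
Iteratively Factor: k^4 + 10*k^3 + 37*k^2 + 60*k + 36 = (k + 3)*(k^3 + 7*k^2 + 16*k + 12) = (k + 3)^2*(k^2 + 4*k + 4) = (k + 2)*(k + 3)^2*(k + 2)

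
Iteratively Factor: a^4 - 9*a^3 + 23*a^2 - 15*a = (a)*(a^3 - 9*a^2 + 23*a - 15) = a*(a - 1)*(a^2 - 8*a + 15) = a*(a - 5)*(a - 1)*(a - 3)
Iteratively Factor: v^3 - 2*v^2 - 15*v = (v)*(v^2 - 2*v - 15) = v*(v + 3)*(v - 5)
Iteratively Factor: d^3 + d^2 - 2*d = (d - 1)*(d^2 + 2*d) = (d - 1)*(d + 2)*(d)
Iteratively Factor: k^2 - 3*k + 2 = (k - 2)*(k - 1)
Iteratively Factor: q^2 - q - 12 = (q - 4)*(q + 3)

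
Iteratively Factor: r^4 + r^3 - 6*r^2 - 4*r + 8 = (r + 2)*(r^3 - r^2 - 4*r + 4) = (r - 1)*(r + 2)*(r^2 - 4) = (r - 1)*(r + 2)^2*(r - 2)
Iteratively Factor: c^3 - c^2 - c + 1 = (c + 1)*(c^2 - 2*c + 1) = (c - 1)*(c + 1)*(c - 1)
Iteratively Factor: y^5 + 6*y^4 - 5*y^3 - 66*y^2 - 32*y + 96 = (y + 4)*(y^4 + 2*y^3 - 13*y^2 - 14*y + 24) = (y - 1)*(y + 4)*(y^3 + 3*y^2 - 10*y - 24) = (y - 3)*(y - 1)*(y + 4)*(y^2 + 6*y + 8) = (y - 3)*(y - 1)*(y + 4)^2*(y + 2)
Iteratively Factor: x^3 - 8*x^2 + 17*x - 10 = (x - 5)*(x^2 - 3*x + 2) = (x - 5)*(x - 1)*(x - 2)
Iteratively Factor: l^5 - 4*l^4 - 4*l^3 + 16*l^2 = (l + 2)*(l^4 - 6*l^3 + 8*l^2) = l*(l + 2)*(l^3 - 6*l^2 + 8*l) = l*(l - 4)*(l + 2)*(l^2 - 2*l) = l*(l - 4)*(l - 2)*(l + 2)*(l)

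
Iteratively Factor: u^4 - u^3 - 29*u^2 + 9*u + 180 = (u - 5)*(u^3 + 4*u^2 - 9*u - 36) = (u - 5)*(u + 3)*(u^2 + u - 12) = (u - 5)*(u - 3)*(u + 3)*(u + 4)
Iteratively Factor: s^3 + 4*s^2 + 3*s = (s + 3)*(s^2 + s) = (s + 1)*(s + 3)*(s)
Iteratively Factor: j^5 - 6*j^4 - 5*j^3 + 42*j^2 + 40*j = (j - 4)*(j^4 - 2*j^3 - 13*j^2 - 10*j) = j*(j - 4)*(j^3 - 2*j^2 - 13*j - 10) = j*(j - 4)*(j + 2)*(j^2 - 4*j - 5) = j*(j - 4)*(j + 1)*(j + 2)*(j - 5)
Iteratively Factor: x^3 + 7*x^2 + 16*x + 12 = (x + 3)*(x^2 + 4*x + 4) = (x + 2)*(x + 3)*(x + 2)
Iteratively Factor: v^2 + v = (v)*(v + 1)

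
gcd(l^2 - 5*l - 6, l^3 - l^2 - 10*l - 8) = l + 1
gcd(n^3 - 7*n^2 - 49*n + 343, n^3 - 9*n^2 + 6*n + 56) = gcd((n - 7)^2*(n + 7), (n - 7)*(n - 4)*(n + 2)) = n - 7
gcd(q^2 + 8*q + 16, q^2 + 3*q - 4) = q + 4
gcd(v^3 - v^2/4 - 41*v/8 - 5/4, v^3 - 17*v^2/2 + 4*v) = 1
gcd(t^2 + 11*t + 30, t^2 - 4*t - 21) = 1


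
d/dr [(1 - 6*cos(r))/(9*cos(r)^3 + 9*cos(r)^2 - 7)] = -3*(21*cos(r) + 9*cos(2*r)/2 + 9*cos(3*r) + 37/2)*sin(r)/(9*cos(r)^3 + 9*cos(r)^2 - 7)^2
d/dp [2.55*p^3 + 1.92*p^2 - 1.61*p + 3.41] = 7.65*p^2 + 3.84*p - 1.61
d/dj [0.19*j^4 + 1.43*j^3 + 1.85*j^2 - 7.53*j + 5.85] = 0.76*j^3 + 4.29*j^2 + 3.7*j - 7.53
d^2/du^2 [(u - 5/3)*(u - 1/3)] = 2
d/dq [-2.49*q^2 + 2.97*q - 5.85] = 2.97 - 4.98*q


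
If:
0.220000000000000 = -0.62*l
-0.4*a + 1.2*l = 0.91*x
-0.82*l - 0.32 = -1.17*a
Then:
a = 0.02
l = -0.35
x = -0.48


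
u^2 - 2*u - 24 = (u - 6)*(u + 4)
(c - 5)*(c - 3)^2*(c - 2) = c^4 - 13*c^3 + 61*c^2 - 123*c + 90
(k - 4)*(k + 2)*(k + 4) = k^3 + 2*k^2 - 16*k - 32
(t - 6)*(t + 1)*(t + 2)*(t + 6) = t^4 + 3*t^3 - 34*t^2 - 108*t - 72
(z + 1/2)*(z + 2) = z^2 + 5*z/2 + 1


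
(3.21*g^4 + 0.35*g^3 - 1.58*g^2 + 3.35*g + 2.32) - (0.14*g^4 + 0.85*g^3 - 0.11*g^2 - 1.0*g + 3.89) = 3.07*g^4 - 0.5*g^3 - 1.47*g^2 + 4.35*g - 1.57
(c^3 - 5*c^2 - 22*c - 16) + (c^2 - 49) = c^3 - 4*c^2 - 22*c - 65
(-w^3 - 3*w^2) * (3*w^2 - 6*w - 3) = -3*w^5 - 3*w^4 + 21*w^3 + 9*w^2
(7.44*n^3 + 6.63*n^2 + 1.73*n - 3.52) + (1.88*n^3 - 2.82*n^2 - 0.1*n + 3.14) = 9.32*n^3 + 3.81*n^2 + 1.63*n - 0.38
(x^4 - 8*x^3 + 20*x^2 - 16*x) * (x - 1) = x^5 - 9*x^4 + 28*x^3 - 36*x^2 + 16*x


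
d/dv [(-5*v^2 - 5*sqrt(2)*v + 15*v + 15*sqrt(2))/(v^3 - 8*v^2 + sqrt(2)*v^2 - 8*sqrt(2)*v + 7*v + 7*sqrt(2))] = 5*(v^2 - 6*v + 17)/(v^4 - 16*v^3 + 78*v^2 - 112*v + 49)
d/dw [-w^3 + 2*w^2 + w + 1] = -3*w^2 + 4*w + 1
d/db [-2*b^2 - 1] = -4*b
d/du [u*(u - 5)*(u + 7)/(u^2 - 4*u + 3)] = (u^4 - 8*u^3 + 36*u^2 + 12*u - 105)/(u^4 - 8*u^3 + 22*u^2 - 24*u + 9)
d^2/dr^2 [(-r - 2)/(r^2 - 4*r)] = 2*(r*(r - 4)*(3*r - 2) - 4*(r - 2)^2*(r + 2))/(r^3*(r - 4)^3)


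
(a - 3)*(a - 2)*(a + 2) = a^3 - 3*a^2 - 4*a + 12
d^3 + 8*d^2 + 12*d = d*(d + 2)*(d + 6)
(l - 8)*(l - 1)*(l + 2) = l^3 - 7*l^2 - 10*l + 16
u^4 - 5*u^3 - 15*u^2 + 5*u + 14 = (u - 7)*(u - 1)*(u + 1)*(u + 2)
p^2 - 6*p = p*(p - 6)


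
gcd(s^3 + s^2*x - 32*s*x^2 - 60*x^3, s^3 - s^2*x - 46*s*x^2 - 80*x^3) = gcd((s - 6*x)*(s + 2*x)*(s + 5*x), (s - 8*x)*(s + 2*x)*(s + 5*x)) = s^2 + 7*s*x + 10*x^2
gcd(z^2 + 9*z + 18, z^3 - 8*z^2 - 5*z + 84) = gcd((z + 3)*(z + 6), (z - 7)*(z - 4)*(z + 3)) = z + 3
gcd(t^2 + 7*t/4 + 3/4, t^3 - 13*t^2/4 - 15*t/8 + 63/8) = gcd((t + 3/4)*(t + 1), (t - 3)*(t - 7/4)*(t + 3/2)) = 1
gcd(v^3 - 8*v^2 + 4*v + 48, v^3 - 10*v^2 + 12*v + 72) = v^2 - 4*v - 12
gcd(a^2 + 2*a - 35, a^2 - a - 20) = a - 5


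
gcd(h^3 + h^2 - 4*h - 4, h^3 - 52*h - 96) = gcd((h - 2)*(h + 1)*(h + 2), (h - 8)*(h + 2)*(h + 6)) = h + 2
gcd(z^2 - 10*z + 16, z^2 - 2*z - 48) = z - 8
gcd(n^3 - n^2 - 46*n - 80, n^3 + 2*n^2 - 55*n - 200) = n^2 - 3*n - 40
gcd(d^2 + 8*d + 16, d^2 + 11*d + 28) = d + 4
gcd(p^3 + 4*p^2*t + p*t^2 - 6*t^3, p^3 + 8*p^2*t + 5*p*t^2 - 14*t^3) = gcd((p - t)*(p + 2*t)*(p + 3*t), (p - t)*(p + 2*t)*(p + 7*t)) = p^2 + p*t - 2*t^2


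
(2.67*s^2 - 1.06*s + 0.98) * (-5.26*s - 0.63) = -14.0442*s^3 + 3.8935*s^2 - 4.487*s - 0.6174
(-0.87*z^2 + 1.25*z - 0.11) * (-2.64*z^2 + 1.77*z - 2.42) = 2.2968*z^4 - 4.8399*z^3 + 4.6083*z^2 - 3.2197*z + 0.2662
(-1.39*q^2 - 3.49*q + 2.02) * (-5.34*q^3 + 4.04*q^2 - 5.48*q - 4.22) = 7.4226*q^5 + 13.021*q^4 - 17.2692*q^3 + 33.1518*q^2 + 3.6582*q - 8.5244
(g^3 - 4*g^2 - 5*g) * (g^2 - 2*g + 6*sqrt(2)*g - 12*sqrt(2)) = g^5 - 6*g^4 + 6*sqrt(2)*g^4 - 36*sqrt(2)*g^3 + 3*g^3 + 10*g^2 + 18*sqrt(2)*g^2 + 60*sqrt(2)*g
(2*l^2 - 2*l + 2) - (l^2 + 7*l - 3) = l^2 - 9*l + 5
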